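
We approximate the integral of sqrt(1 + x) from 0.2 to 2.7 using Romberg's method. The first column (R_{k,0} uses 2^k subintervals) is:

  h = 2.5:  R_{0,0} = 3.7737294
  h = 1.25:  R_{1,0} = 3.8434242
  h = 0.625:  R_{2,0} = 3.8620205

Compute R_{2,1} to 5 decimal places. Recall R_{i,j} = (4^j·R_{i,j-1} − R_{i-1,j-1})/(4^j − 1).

3.86822

R_{2,1} = 3.8620205 + (3.8620205 − 3.8434242)/3 = 3.8682193
(Column j=1 coincides with Simpson's rule on the same nodes.)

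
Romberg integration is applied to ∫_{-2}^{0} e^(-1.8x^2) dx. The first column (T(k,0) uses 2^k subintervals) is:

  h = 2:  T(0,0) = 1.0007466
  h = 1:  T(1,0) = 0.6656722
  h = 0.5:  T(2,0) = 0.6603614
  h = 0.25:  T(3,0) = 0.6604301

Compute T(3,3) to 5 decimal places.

0.66050

Richardson extrapolation on the trapezoidal column (denominator 4−1=3):
T(1,1) = 0.6656722 + (0.6656722 − 1.0007466)/3 = 0.5539807
T(2,1) = (4·0.6603614 − 0.6656722) / 3 = 0.6585911
T(3,1) = 0.6604301 + (0.6604301 − 0.6603614)/3 = 0.6604530
T(2,2) = (16·0.6585911 − 0.5539807) / 15 = 0.6655651
T(3,2) = (16·0.6604530 − 0.6585911) / 15 = 0.6605771
T(3,3) = 0.6605771 + (0.6605771 − 0.6655651)/63 = 0.6604979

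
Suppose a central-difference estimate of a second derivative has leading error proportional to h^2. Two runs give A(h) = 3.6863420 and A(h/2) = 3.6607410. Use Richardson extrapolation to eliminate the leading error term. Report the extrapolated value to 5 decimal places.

The leading error scales as h^2; refining by a factor of 2 reduces it by 2^2 = 4.
Extrapolated value = (4·A(h/2) − A(h)) / (4 − 1)
= (4·3.6607410 − 3.6863420) / 3
= 10.9566220 / 3 = 3.6522073

3.65221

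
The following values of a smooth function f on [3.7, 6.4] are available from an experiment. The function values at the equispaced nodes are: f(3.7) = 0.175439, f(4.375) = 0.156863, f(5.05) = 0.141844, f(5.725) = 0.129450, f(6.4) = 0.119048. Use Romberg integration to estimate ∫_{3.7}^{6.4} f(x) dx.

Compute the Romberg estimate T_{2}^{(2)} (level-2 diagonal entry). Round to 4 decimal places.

0.3878

T_{0}^{(0)} (trapezoid, 1 panel, h=2.7000): 0.397557
T_{1}^{(0)} (trapezoid, 2 panels, h=1.3500): 0.390268
T_{2}^{(0)} (trapezoid, 4 panels, h=0.6750): 0.388395
T_{1}^{(1)} = 0.390268 + (0.390268 − 0.397557)/3 = 0.387838
T_{2}^{(1)} = 0.388395 + (0.388395 − 0.390268)/3 = 0.387771
T_{2}^{(2)} = 0.387771 + (0.387771 − 0.387838)/15 = 0.387767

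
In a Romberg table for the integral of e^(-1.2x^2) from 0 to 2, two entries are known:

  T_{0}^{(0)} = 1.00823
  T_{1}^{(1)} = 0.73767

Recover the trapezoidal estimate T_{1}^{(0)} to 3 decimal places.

From T_{1}^{(1)} = (4·T_{1}^{(0)} − T_{0}^{(0)})/3, solve for T_{1}^{(0)}:
4·T_{1}^{(0)} = 3·0.73767 + 1.00823 = 3.22124
T_{1}^{(0)} = 0.80531

0.805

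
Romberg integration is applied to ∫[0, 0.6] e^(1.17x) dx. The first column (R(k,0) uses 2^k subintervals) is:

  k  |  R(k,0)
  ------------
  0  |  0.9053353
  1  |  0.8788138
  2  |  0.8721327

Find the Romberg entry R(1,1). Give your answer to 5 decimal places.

R(1,1) = 0.8788138 + (0.8788138 − 0.9053353)/3 = 0.8699733

0.86997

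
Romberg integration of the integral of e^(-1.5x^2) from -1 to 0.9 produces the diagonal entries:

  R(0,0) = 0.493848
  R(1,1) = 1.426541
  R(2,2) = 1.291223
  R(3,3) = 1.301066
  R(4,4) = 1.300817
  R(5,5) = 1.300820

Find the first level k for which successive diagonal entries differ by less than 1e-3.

|R(1,1) − R(0,0)| = 0.932693 ≥ 1e-3
|R(2,2) − R(1,1)| = 0.135318 ≥ 1e-3
|R(3,3) − R(2,2)| = 0.009843 ≥ 1e-3
|R(4,4) − R(3,3)| = 0.000249 < 1e-3

k = 4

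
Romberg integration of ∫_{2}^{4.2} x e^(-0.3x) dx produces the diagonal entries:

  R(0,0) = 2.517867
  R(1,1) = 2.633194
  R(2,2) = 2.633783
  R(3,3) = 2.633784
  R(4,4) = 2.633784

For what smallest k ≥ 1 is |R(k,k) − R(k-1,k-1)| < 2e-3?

|R(1,1) − R(0,0)| = 0.115327 ≥ 2e-3
|R(2,2) − R(1,1)| = 0.000589 < 2e-3

k = 2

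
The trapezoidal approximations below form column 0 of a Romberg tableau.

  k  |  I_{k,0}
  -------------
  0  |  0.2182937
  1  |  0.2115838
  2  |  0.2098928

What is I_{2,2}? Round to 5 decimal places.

0.20933

I_{1,1} = (4·0.2115838 − 0.2182937) / 3 = 0.2093472
I_{2,1} = (4·0.2098928 − 0.2115838) / 3 = 0.2093291
I_{2,2} = 0.2093291 + (0.2093291 − 0.2093472)/15 = 0.2093279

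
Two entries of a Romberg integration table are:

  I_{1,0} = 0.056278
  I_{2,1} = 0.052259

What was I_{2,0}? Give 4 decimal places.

From I_{2,1} = (4·I_{2,0} − I_{1,0})/3, solve for I_{2,0}:
4·I_{2,0} = 3·0.052259 + 0.056278 = 0.213055
I_{2,0} = 0.053264

0.0533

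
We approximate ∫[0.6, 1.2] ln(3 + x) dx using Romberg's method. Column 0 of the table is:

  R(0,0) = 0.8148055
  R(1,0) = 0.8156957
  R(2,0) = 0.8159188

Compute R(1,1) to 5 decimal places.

R(1,1) = (4·0.8156957 − 0.8148055) / 3 = 0.8159924

0.81599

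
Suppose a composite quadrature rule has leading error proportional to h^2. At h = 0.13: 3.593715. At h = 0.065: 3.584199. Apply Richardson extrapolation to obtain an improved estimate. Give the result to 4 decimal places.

3.5810

The leading error scales as h^2; refining by a factor of 2 reduces it by 2^2 = 4.
Extrapolated value = (4·A(h/2) − A(h)) / (4 − 1)
= (4·3.584199 − 3.593715) / 3
= 10.743081 / 3 = 3.581027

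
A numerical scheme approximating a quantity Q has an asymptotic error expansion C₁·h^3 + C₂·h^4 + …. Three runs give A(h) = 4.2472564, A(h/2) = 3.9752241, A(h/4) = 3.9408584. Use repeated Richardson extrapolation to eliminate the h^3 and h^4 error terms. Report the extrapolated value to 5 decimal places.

First eliminate the h^3 term (factor 2^3 = 8):
  B₁ = (8·3.9752241 − 4.2472564)/7 = 3.9363623
  B₂ = (8·3.9408584 − 3.9752241)/7 = 3.9359490
Then eliminate the h^4 term (factor 2^4 = 16):
  (16·3.9359490 − 3.9363623)/15 = 3.9359214

3.93592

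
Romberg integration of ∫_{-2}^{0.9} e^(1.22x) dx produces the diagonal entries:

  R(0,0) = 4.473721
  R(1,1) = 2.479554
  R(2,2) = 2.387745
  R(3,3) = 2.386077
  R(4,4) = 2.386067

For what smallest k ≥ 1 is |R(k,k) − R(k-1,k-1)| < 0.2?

|R(1,1) − R(0,0)| = 1.994167 ≥ 0.2
|R(2,2) − R(1,1)| = 0.091809 < 0.2

k = 2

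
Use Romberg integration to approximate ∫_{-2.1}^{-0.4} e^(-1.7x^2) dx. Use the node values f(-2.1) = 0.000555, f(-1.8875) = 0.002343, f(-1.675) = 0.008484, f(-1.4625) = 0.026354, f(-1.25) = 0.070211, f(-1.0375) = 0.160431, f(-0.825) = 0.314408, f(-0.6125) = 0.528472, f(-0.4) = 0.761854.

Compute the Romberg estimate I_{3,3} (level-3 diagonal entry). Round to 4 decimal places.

0.3132

I_{0,0} (trapezoid, 1 panel, h=1.7000): 0.648048
I_{1,0} (trapezoid, 2 panels, h=0.8500): 0.383703
I_{2,0} (trapezoid, 4 panels, h=0.4250): 0.329081
I_{3,0} (trapezoid, 8 panels, h=0.2125): 0.317030
I_{1,1} = 0.383703 + (0.383703 − 0.648048)/3 = 0.295588
I_{2,1} = 0.329081 + (0.329081 − 0.383703)/3 = 0.310874
I_{3,1} = 0.317030 + (0.317030 − 0.329081)/3 = 0.313013
I_{2,2} = 0.310874 + (0.310874 − 0.295588)/15 = 0.311893
I_{3,2} = 0.313013 + (0.313013 − 0.310874)/15 = 0.313156
I_{3,3} = 0.313156 + (0.313156 − 0.311893)/63 = 0.313176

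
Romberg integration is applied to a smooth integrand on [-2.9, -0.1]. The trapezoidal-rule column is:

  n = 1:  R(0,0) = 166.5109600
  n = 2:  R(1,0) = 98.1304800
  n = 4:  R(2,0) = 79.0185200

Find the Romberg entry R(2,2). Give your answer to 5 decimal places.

72.46859

Richardson extrapolation on the trapezoidal column (denominator 4−1=3):
R(1,1) = 98.1304800 + (98.1304800 − 166.5109600)/3 = 75.3369867
R(2,1) = 79.0185200 + (79.0185200 − 98.1304800)/3 = 72.6478667
R(2,2) = 72.6478667 + (72.6478667 − 75.3369867)/15 = 72.4685920
(Column j=1 coincides with Simpson's rule on the same nodes.)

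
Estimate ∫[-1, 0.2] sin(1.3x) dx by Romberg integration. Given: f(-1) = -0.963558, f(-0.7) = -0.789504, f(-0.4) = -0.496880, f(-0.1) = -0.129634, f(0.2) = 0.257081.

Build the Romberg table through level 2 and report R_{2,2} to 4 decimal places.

-0.5376

R_{0,0} (trapezoid, 1 panel, h=1.2000): -0.423886
R_{1,0} (trapezoid, 2 panels, h=0.6000): -0.510071
R_{2,0} (trapezoid, 4 panels, h=0.3000): -0.530777
R_{1,1} = -0.510071 + (-0.510071 − (-0.423886))/3 = -0.538799
R_{2,1} = -0.530777 + (-0.530777 − (-0.510071))/3 = -0.537679
R_{2,2} = -0.537679 + (-0.537679 − (-0.538799))/15 = -0.537604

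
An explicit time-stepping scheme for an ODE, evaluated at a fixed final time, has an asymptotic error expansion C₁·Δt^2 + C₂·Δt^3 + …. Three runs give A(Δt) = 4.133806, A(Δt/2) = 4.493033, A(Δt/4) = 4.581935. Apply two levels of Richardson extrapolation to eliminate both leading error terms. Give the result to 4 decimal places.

4.6114

First eliminate the Δt^2 term (factor 2^2 = 4):
  B₁ = (4·4.493033 − 4.133806)/3 = 4.612775
  B₂ = (4·4.581935 − 4.493033)/3 = 4.611569
Then eliminate the Δt^3 term (factor 2^3 = 8):
  (8·4.611569 − 4.612775)/7 = 4.611397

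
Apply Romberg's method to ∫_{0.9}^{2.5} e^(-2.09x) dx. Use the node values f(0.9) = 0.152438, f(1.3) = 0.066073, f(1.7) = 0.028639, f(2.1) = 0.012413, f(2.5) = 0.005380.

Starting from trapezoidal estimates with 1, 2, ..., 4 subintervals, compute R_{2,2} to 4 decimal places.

0.0704

R_{0,0} (trapezoid, 1 panel, h=1.6000): 0.126254
R_{1,0} (trapezoid, 2 panels, h=0.8000): 0.086038
R_{2,0} (trapezoid, 4 panels, h=0.4000): 0.074414
R_{1,1} = 0.086038 + (0.086038 − 0.126254)/3 = 0.072633
R_{2,1} = 0.074414 + (0.074414 − 0.086038)/3 = 0.070539
R_{2,2} = 0.070539 + (0.070539 − 0.072633)/15 = 0.070399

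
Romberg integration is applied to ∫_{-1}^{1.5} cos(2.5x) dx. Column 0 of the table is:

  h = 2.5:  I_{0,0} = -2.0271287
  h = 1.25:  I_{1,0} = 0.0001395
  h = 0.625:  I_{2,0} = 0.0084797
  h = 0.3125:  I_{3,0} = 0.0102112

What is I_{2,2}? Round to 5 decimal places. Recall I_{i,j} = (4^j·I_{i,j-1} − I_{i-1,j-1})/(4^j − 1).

Richardson extrapolation on the trapezoidal column (denominator 4−1=3):
I_{1,1} = 0.0001395 + (0.0001395 − (-2.0271287))/3 = 0.6758956
I_{2,1} = (4·0.0084797 − 0.0001395) / 3 = 0.0112598
I_{2,2} = (16·0.0112598 − 0.6758956) / 15 = -0.0330493

-0.03305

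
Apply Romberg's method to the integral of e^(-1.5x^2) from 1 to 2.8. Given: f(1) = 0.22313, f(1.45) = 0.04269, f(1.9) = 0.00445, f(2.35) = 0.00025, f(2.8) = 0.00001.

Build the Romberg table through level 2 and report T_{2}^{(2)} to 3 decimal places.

T_{0}^{(0)} (trapezoid, 1 panel, h=1.8000): 0.20083
T_{1}^{(0)} (trapezoid, 2 panels, h=0.9000): 0.10442
T_{2}^{(0)} (trapezoid, 4 panels, h=0.4500): 0.07153
T_{1}^{(1)} = 0.10442 + (0.10442 − 0.20083)/3 = 0.07228
T_{2}^{(1)} = 0.07153 + (0.07153 − 0.10442)/3 = 0.06057
T_{2}^{(2)} = 0.06057 + (0.06057 − 0.07228)/15 = 0.05979

0.060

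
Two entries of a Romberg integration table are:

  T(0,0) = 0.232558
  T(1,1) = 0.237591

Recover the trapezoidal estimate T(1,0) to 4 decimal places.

From T(1,1) = (4·T(1,0) − T(0,0))/3, solve for T(1,0):
4·T(1,0) = 3·0.237591 + 0.232558 = 0.945331
T(1,0) = 0.236333

0.2363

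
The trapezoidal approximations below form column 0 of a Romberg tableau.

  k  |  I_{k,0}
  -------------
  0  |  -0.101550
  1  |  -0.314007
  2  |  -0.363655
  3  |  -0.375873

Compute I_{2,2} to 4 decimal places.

I_{1,1} = -0.314007 + (-0.314007 − (-0.101550))/3 = -0.384826
I_{2,1} = -0.363655 + (-0.363655 − (-0.314007))/3 = -0.380204
I_{2,2} = (16·(-0.380204) − (-0.384826)) / 15 = -0.379896

-0.3799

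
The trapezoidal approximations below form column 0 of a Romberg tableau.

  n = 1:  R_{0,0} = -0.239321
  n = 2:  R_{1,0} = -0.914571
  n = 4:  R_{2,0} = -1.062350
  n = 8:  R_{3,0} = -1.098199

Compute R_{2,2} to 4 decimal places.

Richardson extrapolation on the trapezoidal column (denominator 4−1=3):
R_{1,1} = (4·(-0.914571) − (-0.239321)) / 3 = -1.139654
R_{2,1} = (4·(-1.062350) − (-0.914571)) / 3 = -1.111610
R_{2,2} = -1.111610 + (-1.111610 − (-1.139654))/15 = -1.109740
(Column j=1 coincides with Simpson's rule on the same nodes.)

-1.1097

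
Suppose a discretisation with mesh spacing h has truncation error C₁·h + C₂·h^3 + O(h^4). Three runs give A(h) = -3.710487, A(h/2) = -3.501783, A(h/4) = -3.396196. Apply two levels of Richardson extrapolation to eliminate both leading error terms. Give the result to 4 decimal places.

First eliminate the h term (factor 2^1 = 2):
  B₁ = (2·(-3.501783) − (-3.710487))/1 = -3.293079
  B₂ = (2·(-3.396196) − (-3.501783))/1 = -3.290609
Then eliminate the h^3 term (factor 2^3 = 8):
  (8·(-3.290609) − (-3.293079))/7 = -3.290256

-3.2903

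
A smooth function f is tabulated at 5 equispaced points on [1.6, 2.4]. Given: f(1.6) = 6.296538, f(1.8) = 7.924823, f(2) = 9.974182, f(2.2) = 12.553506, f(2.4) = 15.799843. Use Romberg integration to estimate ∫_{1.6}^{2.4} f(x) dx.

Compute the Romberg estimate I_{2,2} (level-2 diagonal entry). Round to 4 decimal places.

I_{0,0} (trapezoid, 1 panel, h=0.8000): 8.838552
I_{1,0} (trapezoid, 2 panels, h=0.4000): 8.408949
I_{2,0} (trapezoid, 4 panels, h=0.2000): 8.300140
I_{1,1} = 8.408949 + (8.408949 − 8.838552)/3 = 8.265748
I_{2,1} = 8.300140 + (8.300140 − 8.408949)/3 = 8.263870
I_{2,2} = 8.263870 + (8.263870 − 8.265748)/15 = 8.263745

8.2637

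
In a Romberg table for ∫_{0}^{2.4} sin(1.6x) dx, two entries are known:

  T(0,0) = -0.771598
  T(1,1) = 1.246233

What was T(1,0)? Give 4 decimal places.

0.7418

From T(1,1) = (4·T(1,0) − T(0,0))/3, solve for T(1,0):
4·T(1,0) = 3·1.246233 + (-0.771598) = 2.967101
T(1,0) = 0.741775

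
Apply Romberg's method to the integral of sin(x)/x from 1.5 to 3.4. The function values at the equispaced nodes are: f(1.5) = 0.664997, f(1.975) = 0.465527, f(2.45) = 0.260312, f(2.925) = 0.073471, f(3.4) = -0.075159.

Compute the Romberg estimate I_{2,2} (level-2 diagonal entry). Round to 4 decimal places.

I_{0,0} (trapezoid, 1 panel, h=1.9000): 0.560346
I_{1,0} (trapezoid, 2 panels, h=0.9500): 0.527469
I_{2,0} (trapezoid, 4 panels, h=0.4750): 0.519759
I_{1,1} = 0.527469 + (0.527469 − 0.560346)/3 = 0.516510
I_{2,1} = 0.519759 + (0.519759 − 0.527469)/3 = 0.517189
I_{2,2} = 0.517189 + (0.517189 − 0.516510)/15 = 0.517234

0.5172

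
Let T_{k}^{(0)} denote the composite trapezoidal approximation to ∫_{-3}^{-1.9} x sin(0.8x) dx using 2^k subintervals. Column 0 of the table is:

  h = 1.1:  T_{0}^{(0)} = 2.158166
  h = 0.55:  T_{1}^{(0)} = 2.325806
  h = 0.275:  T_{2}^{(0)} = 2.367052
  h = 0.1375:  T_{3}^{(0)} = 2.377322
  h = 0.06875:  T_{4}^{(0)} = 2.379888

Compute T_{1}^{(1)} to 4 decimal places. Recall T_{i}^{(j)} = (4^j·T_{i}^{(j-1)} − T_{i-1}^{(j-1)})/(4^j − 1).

2.3817

Richardson extrapolation on the trapezoidal column (denominator 4−1=3):
T_{1}^{(1)} = (4·2.325806 − 2.158166) / 3 = 2.381686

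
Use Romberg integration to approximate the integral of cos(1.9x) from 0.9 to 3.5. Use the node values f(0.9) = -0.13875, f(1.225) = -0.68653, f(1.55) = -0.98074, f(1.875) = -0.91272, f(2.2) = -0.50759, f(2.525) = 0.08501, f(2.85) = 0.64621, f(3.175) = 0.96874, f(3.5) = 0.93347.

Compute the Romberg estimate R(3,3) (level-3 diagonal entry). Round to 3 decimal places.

-0.333

R(0,0) (trapezoid, 1 panel, h=2.6000): 1.03314
R(1,0) (trapezoid, 2 panels, h=1.3000): -0.14330
R(2,0) (trapezoid, 4 panels, h=0.6500): -0.28909
R(3,0) (trapezoid, 8 panels, h=0.3250): -0.32183
R(1,1) = -0.14330 + (-0.14330 − 1.03314)/3 = -0.53545
R(2,1) = -0.28909 + (-0.28909 − (-0.14330))/3 = -0.33769
R(3,1) = -0.32183 + (-0.32183 − (-0.28909))/3 = -0.33274
R(2,2) = -0.33769 + (-0.33769 − (-0.53545))/15 = -0.32451
R(3,2) = -0.33274 + (-0.33274 − (-0.33769))/15 = -0.33241
R(3,3) = -0.33241 + (-0.33241 − (-0.32451))/63 = -0.33254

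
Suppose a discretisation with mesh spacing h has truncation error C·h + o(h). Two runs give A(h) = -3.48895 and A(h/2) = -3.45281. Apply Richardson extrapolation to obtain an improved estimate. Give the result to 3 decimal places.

The leading error scales as h; refining by a factor of 2 reduces it by 2^1 = 2.
Extrapolated value = (2·A(h/2) − A(h)) / (2 − 1)
= (2·(-3.45281) − (-3.48895)) / 1
= -3.41667 / 1 = -3.41667

-3.417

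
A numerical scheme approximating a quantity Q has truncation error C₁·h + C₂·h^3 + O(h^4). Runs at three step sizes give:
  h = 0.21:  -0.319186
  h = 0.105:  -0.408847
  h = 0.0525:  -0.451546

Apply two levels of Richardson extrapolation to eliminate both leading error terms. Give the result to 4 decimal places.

First eliminate the h term (factor 2^1 = 2):
  B₁ = (2·(-0.408847) − (-0.319186))/1 = -0.498508
  B₂ = (2·(-0.451546) − (-0.408847))/1 = -0.494245
Then eliminate the h^3 term (factor 2^3 = 8):
  (8·(-0.494245) − (-0.498508))/7 = -0.493636

-0.4936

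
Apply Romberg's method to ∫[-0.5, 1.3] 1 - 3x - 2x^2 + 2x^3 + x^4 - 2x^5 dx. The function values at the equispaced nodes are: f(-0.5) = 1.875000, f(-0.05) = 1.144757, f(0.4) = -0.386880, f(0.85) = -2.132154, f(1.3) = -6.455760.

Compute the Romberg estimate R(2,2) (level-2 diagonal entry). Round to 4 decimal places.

-1.3661

R(0,0) (trapezoid, 1 panel, h=1.8000): -4.122684
R(1,0) (trapezoid, 2 panels, h=0.9000): -2.409534
R(2,0) (trapezoid, 4 panels, h=0.4500): -1.649096
R(1,1) = -2.409534 + (-2.409534 − (-4.122684))/3 = -1.838484
R(2,1) = -1.649096 + (-1.649096 − (-2.409534))/3 = -1.395617
R(2,2) = -1.395617 + (-1.395617 − (-1.838484))/15 = -1.366093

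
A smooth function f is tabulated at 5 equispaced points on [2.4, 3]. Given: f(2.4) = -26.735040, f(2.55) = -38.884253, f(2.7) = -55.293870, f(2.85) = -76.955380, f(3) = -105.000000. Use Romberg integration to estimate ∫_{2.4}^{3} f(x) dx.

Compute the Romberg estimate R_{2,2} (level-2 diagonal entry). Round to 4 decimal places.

R_{0,0} (trapezoid, 1 panel, h=0.6000): -39.520512
R_{1,0} (trapezoid, 2 panels, h=0.3000): -36.348417
R_{2,0} (trapezoid, 4 panels, h=0.1500): -35.550153
R_{1,1} = -36.348417 + (-36.348417 − (-39.520512))/3 = -35.291052
R_{2,1} = -35.550153 + (-35.550153 − (-36.348417))/3 = -35.284065
R_{2,2} = -35.284065 + (-35.284065 − (-35.291052))/15 = -35.283599

-35.2836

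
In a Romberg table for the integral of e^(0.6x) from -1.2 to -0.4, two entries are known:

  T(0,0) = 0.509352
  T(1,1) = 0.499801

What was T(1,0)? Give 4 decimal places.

From T(1,1) = (4·T(1,0) − T(0,0))/3, solve for T(1,0):
4·T(1,0) = 3·0.499801 + 0.509352 = 2.008755
T(1,0) = 0.502189

0.5022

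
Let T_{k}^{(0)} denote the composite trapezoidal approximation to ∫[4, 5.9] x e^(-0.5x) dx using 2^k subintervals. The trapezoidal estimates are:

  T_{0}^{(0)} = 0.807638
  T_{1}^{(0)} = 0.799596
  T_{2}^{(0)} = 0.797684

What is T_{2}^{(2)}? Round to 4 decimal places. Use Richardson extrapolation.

0.7971

Richardson extrapolation on the trapezoidal column (denominator 4−1=3):
T_{1}^{(1)} = (4·0.799596 − 0.807638) / 3 = 0.796915
T_{2}^{(1)} = (4·0.797684 − 0.799596) / 3 = 0.797047
T_{2}^{(2)} = 0.797047 + (0.797047 − 0.796915)/15 = 0.797056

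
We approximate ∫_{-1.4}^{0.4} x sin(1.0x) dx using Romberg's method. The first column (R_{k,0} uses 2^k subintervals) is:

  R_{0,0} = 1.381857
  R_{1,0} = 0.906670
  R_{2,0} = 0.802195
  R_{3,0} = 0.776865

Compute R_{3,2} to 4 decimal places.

Richardson extrapolation on the trapezoidal column (denominator 4−1=3):
R_{2,1} = (4·0.802195 − 0.906670) / 3 = 0.767370
R_{3,1} = 0.776865 + (0.776865 − 0.802195)/3 = 0.768422
R_{3,2} = (16·0.768422 − 0.767370) / 15 = 0.768492

0.7685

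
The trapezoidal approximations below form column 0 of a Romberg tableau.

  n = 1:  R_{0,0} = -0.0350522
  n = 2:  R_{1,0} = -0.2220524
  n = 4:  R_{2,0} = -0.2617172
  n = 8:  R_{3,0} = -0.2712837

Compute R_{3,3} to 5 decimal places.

-0.27444

Richardson extrapolation on the trapezoidal column (denominator 4−1=3):
R_{1,1} = (4·(-0.2220524) − (-0.0350522)) / 3 = -0.2843858
R_{2,1} = -0.2617172 + (-0.2617172 − (-0.2220524))/3 = -0.2749388
R_{3,1} = (4·(-0.2712837) − (-0.2617172)) / 3 = -0.2744725
R_{2,2} = -0.2749388 + (-0.2749388 − (-0.2843858))/15 = -0.2743090
R_{3,2} = (16·(-0.2744725) − (-0.2749388)) / 15 = -0.2744414
R_{3,3} = -0.2744414 + (-0.2744414 − (-0.2743090))/63 = -0.2744435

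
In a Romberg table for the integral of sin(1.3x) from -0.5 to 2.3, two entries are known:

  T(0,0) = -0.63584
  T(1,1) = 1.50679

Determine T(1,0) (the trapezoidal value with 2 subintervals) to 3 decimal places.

0.971

From T(1,1) = (4·T(1,0) − T(0,0))/3, solve for T(1,0):
4·T(1,0) = 3·1.50679 + (-0.63584) = 3.88453
T(1,0) = 0.97113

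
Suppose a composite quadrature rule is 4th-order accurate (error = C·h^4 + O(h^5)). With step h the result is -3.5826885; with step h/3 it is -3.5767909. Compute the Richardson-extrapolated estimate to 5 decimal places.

The leading error scales as h^4; refining by a factor of 3 reduces it by 3^4 = 81.
Extrapolated value = (81·A(h/3) − A(h)) / (81 − 1)
= (81·(-3.5767909) − (-3.5826885)) / 80
= -286.1373744 / 80 = -3.5767172

-3.57672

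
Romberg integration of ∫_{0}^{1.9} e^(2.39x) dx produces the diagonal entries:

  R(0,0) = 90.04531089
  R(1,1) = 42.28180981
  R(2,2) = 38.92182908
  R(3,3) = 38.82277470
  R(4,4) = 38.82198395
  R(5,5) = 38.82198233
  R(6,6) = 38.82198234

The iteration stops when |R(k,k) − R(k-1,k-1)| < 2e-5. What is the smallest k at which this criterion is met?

k = 5

|R(1,1) − R(0,0)| = 47.76350108 ≥ 2e-5
|R(2,2) − R(1,1)| = 3.35998073 ≥ 2e-5
|R(3,3) − R(2,2)| = 0.09905438 ≥ 2e-5
|R(4,4) − R(3,3)| = 0.00079075 ≥ 2e-5
|R(5,5) − R(4,4)| = 0.00000162 < 2e-5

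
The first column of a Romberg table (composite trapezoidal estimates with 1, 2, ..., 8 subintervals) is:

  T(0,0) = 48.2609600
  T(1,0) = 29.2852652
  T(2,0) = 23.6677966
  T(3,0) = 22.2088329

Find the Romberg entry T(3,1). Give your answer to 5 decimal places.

Richardson extrapolation on the trapezoidal column (denominator 4−1=3):
T(3,1) = 22.2088329 + (22.2088329 − 23.6677966)/3 = 21.7225117

21.72251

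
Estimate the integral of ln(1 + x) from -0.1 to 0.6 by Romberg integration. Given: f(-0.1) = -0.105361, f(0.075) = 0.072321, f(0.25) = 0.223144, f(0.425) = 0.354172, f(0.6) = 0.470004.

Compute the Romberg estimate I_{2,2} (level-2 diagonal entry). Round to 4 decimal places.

0.1468

I_{0,0} (trapezoid, 1 panel, h=0.7000): 0.127625
I_{1,0} (trapezoid, 2 panels, h=0.3500): 0.141913
I_{2,0} (trapezoid, 4 panels, h=0.1750): 0.145593
I_{1,1} = 0.141913 + (0.141913 − 0.127625)/3 = 0.146676
I_{2,1} = 0.145593 + (0.145593 − 0.141913)/3 = 0.146820
I_{2,2} = 0.146820 + (0.146820 − 0.146676)/15 = 0.146830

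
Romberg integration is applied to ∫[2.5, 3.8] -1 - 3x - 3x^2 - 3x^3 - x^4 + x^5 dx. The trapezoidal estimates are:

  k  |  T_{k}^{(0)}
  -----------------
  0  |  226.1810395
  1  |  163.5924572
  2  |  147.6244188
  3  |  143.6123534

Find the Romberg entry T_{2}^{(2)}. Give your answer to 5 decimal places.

142.27322

T_{1}^{(1)} = (4·163.5924572 − 226.1810395) / 3 = 142.7295964
T_{2}^{(1)} = (4·147.6244188 − 163.5924572) / 3 = 142.3017393
T_{2}^{(2)} = 142.3017393 + (142.3017393 − 142.7295964)/15 = 142.2732155
(Column j=1 coincides with Simpson's rule on the same nodes.)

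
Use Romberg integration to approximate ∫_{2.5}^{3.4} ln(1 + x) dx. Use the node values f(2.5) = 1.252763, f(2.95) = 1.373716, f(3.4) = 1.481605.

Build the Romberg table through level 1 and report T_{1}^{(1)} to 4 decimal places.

1.2344

T_{0}^{(0)} (trapezoid, 1 panel, h=0.9000): 1.230466
T_{1}^{(0)} (trapezoid, 2 panels, h=0.4500): 1.233405
T_{1}^{(1)} = 1.233405 + (1.233405 − 1.230466)/3 = 1.234385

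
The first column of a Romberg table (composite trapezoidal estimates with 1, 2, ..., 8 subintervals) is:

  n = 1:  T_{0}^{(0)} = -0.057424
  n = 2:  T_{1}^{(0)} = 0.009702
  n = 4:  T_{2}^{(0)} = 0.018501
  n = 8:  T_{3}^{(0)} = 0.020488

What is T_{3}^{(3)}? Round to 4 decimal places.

Richardson extrapolation on the trapezoidal column (denominator 4−1=3):
T_{1}^{(1)} = 0.009702 + (0.009702 − (-0.057424))/3 = 0.032077
T_{2}^{(1)} = 0.018501 + (0.018501 − 0.009702)/3 = 0.021434
T_{3}^{(1)} = 0.020488 + (0.020488 − 0.018501)/3 = 0.021150
T_{2}^{(2)} = 0.021434 + (0.021434 − 0.032077)/15 = 0.020724
T_{3}^{(2)} = 0.021150 + (0.021150 − 0.021434)/15 = 0.021131
T_{3}^{(3)} = 0.021131 + (0.021131 − 0.020724)/63 = 0.021137
(Column j=1 coincides with Simpson's rule on the same nodes.)

0.0211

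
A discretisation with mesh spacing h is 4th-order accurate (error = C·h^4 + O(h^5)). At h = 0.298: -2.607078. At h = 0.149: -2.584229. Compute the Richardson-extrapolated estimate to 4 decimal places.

The leading error scales as h^4; refining by a factor of 2 reduces it by 2^4 = 16.
Extrapolated value = (16·A(h/2) − A(h)) / (16 − 1)
= (16·(-2.584229) − (-2.607078)) / 15
= -38.740586 / 15 = -2.582706

-2.5827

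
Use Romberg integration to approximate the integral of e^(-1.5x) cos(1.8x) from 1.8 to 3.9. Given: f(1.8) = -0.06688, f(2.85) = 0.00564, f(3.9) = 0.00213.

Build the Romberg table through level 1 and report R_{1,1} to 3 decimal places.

R_{0,0} (trapezoid, 1 panel, h=2.1000): -0.06799
R_{1,0} (trapezoid, 2 panels, h=1.0500): -0.02807
R_{1,1} = -0.02807 + (-0.02807 − (-0.06799))/3 = -0.01476

-0.015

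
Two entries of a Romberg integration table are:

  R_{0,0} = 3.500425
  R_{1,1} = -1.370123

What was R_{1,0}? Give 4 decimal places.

From R_{1,1} = (4·R_{1,0} − R_{0,0})/3, solve for R_{1,0}:
4·R_{1,0} = 3·(-1.370123) + 3.500425 = -0.609944
R_{1,0} = -0.152486

-0.1525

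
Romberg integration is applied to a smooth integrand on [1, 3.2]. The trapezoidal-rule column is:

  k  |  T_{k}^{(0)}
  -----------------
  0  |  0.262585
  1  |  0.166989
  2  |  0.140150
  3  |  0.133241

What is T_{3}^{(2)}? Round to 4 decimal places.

0.1309

T_{2}^{(1)} = (4·0.140150 − 0.166989) / 3 = 0.131204
T_{3}^{(1)} = 0.133241 + (0.133241 − 0.140150)/3 = 0.130938
T_{3}^{(2)} = 0.130938 + (0.130938 − 0.131204)/15 = 0.130920
(Column j=1 coincides with Simpson's rule on the same nodes.)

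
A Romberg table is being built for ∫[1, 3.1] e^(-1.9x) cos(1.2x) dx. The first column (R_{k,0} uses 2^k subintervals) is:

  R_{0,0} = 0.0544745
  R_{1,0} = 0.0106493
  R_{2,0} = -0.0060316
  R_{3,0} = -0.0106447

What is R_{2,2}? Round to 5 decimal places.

Richardson extrapolation on the trapezoidal column (denominator 4−1=3):
R_{1,1} = 0.0106493 + (0.0106493 − 0.0544745)/3 = -0.0039591
R_{2,1} = (4·(-0.0060316) − 0.0106493) / 3 = -0.0115919
R_{2,2} = -0.0115919 + (-0.0115919 − (-0.0039591))/15 = -0.0121008

-0.01210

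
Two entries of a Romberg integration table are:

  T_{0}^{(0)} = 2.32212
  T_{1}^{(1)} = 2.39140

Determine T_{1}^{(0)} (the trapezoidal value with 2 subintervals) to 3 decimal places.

From T_{1}^{(1)} = (4·T_{1}^{(0)} − T_{0}^{(0)})/3, solve for T_{1}^{(0)}:
4·T_{1}^{(0)} = 3·2.39140 + 2.32212 = 9.49632
T_{1}^{(0)} = 2.37408

2.374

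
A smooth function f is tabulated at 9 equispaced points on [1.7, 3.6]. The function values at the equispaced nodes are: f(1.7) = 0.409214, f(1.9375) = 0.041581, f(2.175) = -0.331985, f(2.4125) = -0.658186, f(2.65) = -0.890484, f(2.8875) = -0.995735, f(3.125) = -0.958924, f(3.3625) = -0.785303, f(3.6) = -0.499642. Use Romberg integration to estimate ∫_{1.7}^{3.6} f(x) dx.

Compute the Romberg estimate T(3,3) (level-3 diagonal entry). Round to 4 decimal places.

-1.1117

T(0,0) (trapezoid, 1 panel, h=1.9000): -0.085907
T(1,0) (trapezoid, 2 panels, h=0.9500): -0.888913
T(2,0) (trapezoid, 4 panels, h=0.4750): -1.057638
T(3,0) (trapezoid, 8 panels, h=0.2375): -1.098259
T(1,1) = -0.888913 + (-0.888913 − (-0.085907))/3 = -1.156582
T(2,1) = -1.057638 + (-1.057638 − (-0.888913))/3 = -1.113880
T(3,1) = -1.098259 + (-1.098259 − (-1.057638))/3 = -1.111799
T(2,2) = -1.113880 + (-1.113880 − (-1.156582))/15 = -1.111033
T(3,2) = -1.111799 + (-1.111799 − (-1.113880))/15 = -1.111660
T(3,3) = -1.111660 + (-1.111660 − (-1.111033))/63 = -1.111670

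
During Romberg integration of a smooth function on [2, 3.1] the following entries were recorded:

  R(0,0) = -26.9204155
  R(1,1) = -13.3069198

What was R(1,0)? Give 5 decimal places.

-16.71029

From R(1,1) = (4·R(1,0) − R(0,0))/3, solve for R(1,0):
4·R(1,0) = 3·(-13.3069198) + (-26.9204155) = -66.8411749
R(1,0) = -16.7102937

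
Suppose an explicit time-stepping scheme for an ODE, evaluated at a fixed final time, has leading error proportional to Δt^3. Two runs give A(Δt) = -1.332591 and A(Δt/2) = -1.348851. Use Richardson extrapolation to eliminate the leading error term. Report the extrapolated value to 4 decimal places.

The leading error scales as Δt^3; refining by a factor of 2 reduces it by 2^3 = 8.
Extrapolated value = (8·A(Δt/2) − A(Δt)) / (8 − 1)
= (8·(-1.348851) − (-1.332591)) / 7
= -9.458217 / 7 = -1.351174

-1.3512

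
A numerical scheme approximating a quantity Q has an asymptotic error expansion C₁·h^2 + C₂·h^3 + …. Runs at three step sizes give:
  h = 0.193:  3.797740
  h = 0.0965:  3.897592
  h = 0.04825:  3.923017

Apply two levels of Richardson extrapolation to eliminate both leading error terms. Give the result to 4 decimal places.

3.9316

First eliminate the h^2 term (factor 2^2 = 4):
  B₁ = (4·3.897592 − 3.797740)/3 = 3.930876
  B₂ = (4·3.923017 − 3.897592)/3 = 3.931492
Then eliminate the h^3 term (factor 2^3 = 8):
  (8·3.931492 − 3.930876)/7 = 3.931580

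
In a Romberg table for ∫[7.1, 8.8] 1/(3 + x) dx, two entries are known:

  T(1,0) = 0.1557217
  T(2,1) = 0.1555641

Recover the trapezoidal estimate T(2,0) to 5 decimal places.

0.15560

From T(2,1) = (4·T(2,0) − T(1,0))/3, solve for T(2,0):
4·T(2,0) = 3·0.1555641 + 0.1557217 = 0.6224140
T(2,0) = 0.1556035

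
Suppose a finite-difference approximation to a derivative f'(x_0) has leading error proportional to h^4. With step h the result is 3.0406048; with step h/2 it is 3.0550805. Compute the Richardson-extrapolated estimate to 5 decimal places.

The leading error scales as h^4; refining by a factor of 2 reduces it by 2^4 = 16.
Extrapolated value = (16·A(h/2) − A(h)) / (16 − 1)
= (16·3.0550805 − 3.0406048) / 15
= 45.8406832 / 15 = 3.0560455

3.05605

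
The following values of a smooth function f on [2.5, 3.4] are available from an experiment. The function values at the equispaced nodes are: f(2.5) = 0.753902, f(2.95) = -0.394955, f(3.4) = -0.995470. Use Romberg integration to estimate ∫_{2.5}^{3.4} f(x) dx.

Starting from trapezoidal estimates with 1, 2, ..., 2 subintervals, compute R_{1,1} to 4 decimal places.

-0.2732

R_{0,0} (trapezoid, 1 panel, h=0.9000): -0.108706
R_{1,0} (trapezoid, 2 panels, h=0.4500): -0.232083
R_{1,1} = -0.232083 + (-0.232083 − (-0.108706))/3 = -0.273209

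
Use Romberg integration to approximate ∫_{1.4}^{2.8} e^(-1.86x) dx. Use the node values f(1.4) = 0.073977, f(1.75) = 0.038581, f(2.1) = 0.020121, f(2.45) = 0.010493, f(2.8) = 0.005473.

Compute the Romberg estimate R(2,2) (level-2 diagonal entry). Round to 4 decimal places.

0.0368

R(0,0) (trapezoid, 1 panel, h=1.4000): 0.055615
R(1,0) (trapezoid, 2 panels, h=0.7000): 0.041892
R(2,0) (trapezoid, 4 panels, h=0.3500): 0.038122
R(1,1) = 0.041892 + (0.041892 − 0.055615)/3 = 0.037318
R(2,1) = 0.038122 + (0.038122 − 0.041892)/3 = 0.036865
R(2,2) = 0.036865 + (0.036865 − 0.037318)/15 = 0.036835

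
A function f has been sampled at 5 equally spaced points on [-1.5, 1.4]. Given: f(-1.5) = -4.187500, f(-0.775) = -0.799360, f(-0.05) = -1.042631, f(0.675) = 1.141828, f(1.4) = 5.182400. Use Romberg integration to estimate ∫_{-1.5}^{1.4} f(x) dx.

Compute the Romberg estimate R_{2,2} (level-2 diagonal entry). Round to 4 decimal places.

R_{0,0} (trapezoid, 1 panel, h=2.9000): 1.442605
R_{1,0} (trapezoid, 2 panels, h=1.4500): -0.790512
R_{2,0} (trapezoid, 4 panels, h=0.7250): -0.146967
R_{1,1} = -0.790512 + (-0.790512 − 1.442605)/3 = -1.534884
R_{2,1} = -0.146967 + (-0.146967 − (-0.790512))/3 = 0.067548
R_{2,2} = 0.067548 + (0.067548 − (-1.534884))/15 = 0.174377

0.1744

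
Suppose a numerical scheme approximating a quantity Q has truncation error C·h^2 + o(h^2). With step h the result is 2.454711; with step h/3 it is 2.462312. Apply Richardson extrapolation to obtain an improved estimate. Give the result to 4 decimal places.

Extrapolated value = (9·A(h/3) − A(h)) / (9 − 1)
= (9·2.462312 − 2.454711) / 8
= 19.706097 / 8 = 2.463262

2.4633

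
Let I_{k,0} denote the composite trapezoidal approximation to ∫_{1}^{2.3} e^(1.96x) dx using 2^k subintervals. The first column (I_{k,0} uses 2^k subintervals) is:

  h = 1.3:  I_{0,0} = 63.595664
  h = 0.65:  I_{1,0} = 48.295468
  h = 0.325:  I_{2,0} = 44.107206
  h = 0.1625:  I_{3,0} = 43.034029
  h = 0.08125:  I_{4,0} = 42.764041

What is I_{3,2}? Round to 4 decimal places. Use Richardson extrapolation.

42.6740

Richardson extrapolation on the trapezoidal column (denominator 4−1=3):
I_{2,1} = (4·44.107206 − 48.295468) / 3 = 42.711119
I_{3,1} = 43.034029 + (43.034029 − 44.107206)/3 = 42.676303
I_{3,2} = (16·42.676303 − 42.711119) / 15 = 42.673982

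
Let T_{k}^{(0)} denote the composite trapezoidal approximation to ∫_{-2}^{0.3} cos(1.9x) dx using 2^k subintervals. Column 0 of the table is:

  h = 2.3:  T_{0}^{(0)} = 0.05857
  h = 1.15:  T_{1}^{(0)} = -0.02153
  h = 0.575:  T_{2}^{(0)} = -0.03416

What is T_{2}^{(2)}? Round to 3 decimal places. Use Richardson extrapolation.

-0.038

Richardson extrapolation on the trapezoidal column (denominator 4−1=3):
T_{1}^{(1)} = (4·(-0.02153) − 0.05857) / 3 = -0.04823
T_{2}^{(1)} = -0.03416 + (-0.03416 − (-0.02153))/3 = -0.03837
T_{2}^{(2)} = (16·(-0.03837) − (-0.04823)) / 15 = -0.03771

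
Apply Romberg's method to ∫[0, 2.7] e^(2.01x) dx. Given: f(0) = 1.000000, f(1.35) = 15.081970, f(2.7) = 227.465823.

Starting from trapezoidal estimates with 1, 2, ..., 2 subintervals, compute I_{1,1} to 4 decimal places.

129.9572

I_{0,0} (trapezoid, 1 panel, h=2.7000): 308.428861
I_{1,0} (trapezoid, 2 panels, h=1.3500): 174.575090
I_{1,1} = 174.575090 + (174.575090 − 308.428861)/3 = 129.957166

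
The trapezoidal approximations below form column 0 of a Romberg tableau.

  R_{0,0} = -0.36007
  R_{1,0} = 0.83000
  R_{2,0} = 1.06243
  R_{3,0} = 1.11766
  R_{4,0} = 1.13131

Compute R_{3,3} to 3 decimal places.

Richardson extrapolation on the trapezoidal column (denominator 4−1=3):
R_{1,1} = (4·0.83000 − (-0.36007)) / 3 = 1.22669
R_{2,1} = 1.06243 + (1.06243 − 0.83000)/3 = 1.13991
R_{3,1} = (4·1.11766 − 1.06243) / 3 = 1.13607
R_{2,2} = (16·1.13991 − 1.22669) / 15 = 1.13412
R_{3,2} = (16·1.13607 − 1.13991) / 15 = 1.13581
R_{3,3} = 1.13581 + (1.13581 − 1.13412)/63 = 1.13584
(Column j=1 coincides with Simpson's rule on the same nodes.)

1.136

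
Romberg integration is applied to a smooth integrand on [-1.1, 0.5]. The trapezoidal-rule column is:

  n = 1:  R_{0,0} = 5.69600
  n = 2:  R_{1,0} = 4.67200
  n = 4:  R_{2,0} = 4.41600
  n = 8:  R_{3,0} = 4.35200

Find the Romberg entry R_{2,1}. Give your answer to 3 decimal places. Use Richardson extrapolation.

4.331

Richardson extrapolation on the trapezoidal column (denominator 4−1=3):
R_{2,1} = (4·4.41600 − 4.67200) / 3 = 4.33067
(Column j=1 coincides with Simpson's rule on the same nodes.)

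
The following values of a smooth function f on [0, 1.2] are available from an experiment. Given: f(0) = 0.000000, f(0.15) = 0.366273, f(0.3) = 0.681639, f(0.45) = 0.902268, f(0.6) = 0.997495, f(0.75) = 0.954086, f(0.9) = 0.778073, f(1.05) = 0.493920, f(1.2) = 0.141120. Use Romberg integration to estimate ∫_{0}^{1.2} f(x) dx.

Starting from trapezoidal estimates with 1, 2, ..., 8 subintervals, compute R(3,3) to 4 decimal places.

R(0,0) (trapezoid, 1 panel, h=1.2000): 0.084672
R(1,0) (trapezoid, 2 panels, h=0.6000): 0.640833
R(2,0) (trapezoid, 4 panels, h=0.3000): 0.758330
R(3,0) (trapezoid, 8 panels, h=0.1500): 0.786647
R(1,1) = 0.640833 + (0.640833 − 0.084672)/3 = 0.826220
R(2,1) = 0.758330 + (0.758330 − 0.640833)/3 = 0.797496
R(3,1) = 0.786647 + (0.786647 − 0.758330)/3 = 0.796086
R(2,2) = 0.797496 + (0.797496 − 0.826220)/15 = 0.795581
R(3,2) = 0.796086 + (0.796086 − 0.797496)/15 = 0.795992
R(3,3) = 0.795992 + (0.795992 − 0.795581)/63 = 0.795999

0.7960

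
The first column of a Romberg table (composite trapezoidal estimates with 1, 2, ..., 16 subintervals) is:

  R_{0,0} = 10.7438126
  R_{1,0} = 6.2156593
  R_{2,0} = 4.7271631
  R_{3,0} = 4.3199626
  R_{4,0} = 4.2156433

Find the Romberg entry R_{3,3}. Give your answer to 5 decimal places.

4.18082

Richardson extrapolation on the trapezoidal column (denominator 4−1=3):
R_{1,1} = (4·6.2156593 − 10.7438126) / 3 = 4.7062749
R_{2,1} = (4·4.7271631 − 6.2156593) / 3 = 4.2309977
R_{3,1} = 4.3199626 + (4.3199626 − 4.7271631)/3 = 4.1842291
R_{2,2} = 4.2309977 + (4.2309977 − 4.7062749)/15 = 4.1993126
R_{3,2} = 4.1842291 + (4.1842291 − 4.2309977)/15 = 4.1811112
R_{3,3} = 4.1811112 + (4.1811112 − 4.1993126)/63 = 4.1808223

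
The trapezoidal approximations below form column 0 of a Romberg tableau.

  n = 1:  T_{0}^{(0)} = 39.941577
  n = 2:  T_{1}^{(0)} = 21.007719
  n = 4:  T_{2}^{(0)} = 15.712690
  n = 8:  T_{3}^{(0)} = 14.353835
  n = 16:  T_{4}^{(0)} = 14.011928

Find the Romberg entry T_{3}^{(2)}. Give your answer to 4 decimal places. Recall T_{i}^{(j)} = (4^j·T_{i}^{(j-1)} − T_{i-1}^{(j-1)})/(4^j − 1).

13.8978

Richardson extrapolation on the trapezoidal column (denominator 4−1=3):
T_{2}^{(1)} = (4·15.712690 − 21.007719) / 3 = 13.947680
T_{3}^{(1)} = (4·14.353835 − 15.712690) / 3 = 13.900883
T_{3}^{(2)} = 13.900883 + (13.900883 − 13.947680)/15 = 13.897763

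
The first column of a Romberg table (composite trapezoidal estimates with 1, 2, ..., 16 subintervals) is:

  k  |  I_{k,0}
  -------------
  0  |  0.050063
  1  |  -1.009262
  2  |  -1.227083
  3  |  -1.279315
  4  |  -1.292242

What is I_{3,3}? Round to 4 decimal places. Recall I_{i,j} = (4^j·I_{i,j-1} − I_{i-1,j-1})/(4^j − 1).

-1.2965

Richardson extrapolation on the trapezoidal column (denominator 4−1=3):
I_{1,1} = (4·(-1.009262) − 0.050063) / 3 = -1.362370
I_{2,1} = -1.227083 + (-1.227083 − (-1.009262))/3 = -1.299690
I_{3,1} = -1.279315 + (-1.279315 − (-1.227083))/3 = -1.296726
I_{2,2} = (16·(-1.299690) − (-1.362370)) / 15 = -1.295511
I_{3,2} = (16·(-1.296726) − (-1.299690)) / 15 = -1.296528
I_{3,3} = (64·(-1.296528) − (-1.295511)) / 63 = -1.296544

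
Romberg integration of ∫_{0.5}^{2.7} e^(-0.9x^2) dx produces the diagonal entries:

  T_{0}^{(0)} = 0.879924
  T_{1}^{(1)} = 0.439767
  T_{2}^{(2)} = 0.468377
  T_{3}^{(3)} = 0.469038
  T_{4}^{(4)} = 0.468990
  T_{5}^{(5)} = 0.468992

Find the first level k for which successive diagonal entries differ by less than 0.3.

|T_{1}^{(1)} − T_{0}^{(0)}| = 0.440157 ≥ 0.3
|T_{2}^{(2)} − T_{1}^{(1)}| = 0.028610 < 0.3

k = 2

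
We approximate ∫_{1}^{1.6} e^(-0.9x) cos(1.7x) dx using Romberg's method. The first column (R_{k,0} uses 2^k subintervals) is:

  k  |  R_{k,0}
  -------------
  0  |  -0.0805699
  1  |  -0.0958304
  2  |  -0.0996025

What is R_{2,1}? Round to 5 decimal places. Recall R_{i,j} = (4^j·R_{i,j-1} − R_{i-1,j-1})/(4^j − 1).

-0.10086

Richardson extrapolation on the trapezoidal column (denominator 4−1=3):
R_{2,1} = (4·(-0.0996025) − (-0.0958304)) / 3 = -0.1008599
(Column j=1 coincides with Simpson's rule on the same nodes.)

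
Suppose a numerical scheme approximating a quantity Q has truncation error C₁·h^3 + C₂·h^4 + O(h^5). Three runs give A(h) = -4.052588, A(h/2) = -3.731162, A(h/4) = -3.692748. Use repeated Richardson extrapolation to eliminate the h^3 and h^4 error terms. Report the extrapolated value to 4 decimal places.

First eliminate the h^3 term (factor 2^3 = 8):
  B₁ = (8·(-3.731162) − (-4.052588))/7 = -3.685244
  B₂ = (8·(-3.692748) − (-3.731162))/7 = -3.687260
Then eliminate the h^4 term (factor 2^4 = 16):
  (16·(-3.687260) − (-3.685244))/15 = -3.687394

-3.6874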